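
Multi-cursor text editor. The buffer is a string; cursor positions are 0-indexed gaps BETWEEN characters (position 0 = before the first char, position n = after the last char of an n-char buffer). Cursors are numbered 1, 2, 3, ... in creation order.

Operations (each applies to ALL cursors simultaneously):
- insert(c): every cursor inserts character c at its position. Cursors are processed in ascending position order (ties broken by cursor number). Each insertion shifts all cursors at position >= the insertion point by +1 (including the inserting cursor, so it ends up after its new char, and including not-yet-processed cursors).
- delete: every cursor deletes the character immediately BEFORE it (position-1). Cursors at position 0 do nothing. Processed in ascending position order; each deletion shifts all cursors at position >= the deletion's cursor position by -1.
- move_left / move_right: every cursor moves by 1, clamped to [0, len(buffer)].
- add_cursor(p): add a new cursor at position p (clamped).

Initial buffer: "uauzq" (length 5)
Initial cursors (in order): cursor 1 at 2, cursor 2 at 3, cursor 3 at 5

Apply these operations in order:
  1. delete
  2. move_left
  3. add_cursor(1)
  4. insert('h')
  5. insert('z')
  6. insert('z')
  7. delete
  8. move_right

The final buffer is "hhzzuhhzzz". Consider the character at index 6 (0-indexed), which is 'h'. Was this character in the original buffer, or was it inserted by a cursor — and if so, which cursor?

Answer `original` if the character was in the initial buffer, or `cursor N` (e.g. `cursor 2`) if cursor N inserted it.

After op 1 (delete): buffer="uz" (len 2), cursors c1@1 c2@1 c3@2, authorship ..
After op 2 (move_left): buffer="uz" (len 2), cursors c1@0 c2@0 c3@1, authorship ..
After op 3 (add_cursor(1)): buffer="uz" (len 2), cursors c1@0 c2@0 c3@1 c4@1, authorship ..
After op 4 (insert('h')): buffer="hhuhhz" (len 6), cursors c1@2 c2@2 c3@5 c4@5, authorship 12.34.
After op 5 (insert('z')): buffer="hhzzuhhzzz" (len 10), cursors c1@4 c2@4 c3@9 c4@9, authorship 1212.3434.
After op 6 (insert('z')): buffer="hhzzzzuhhzzzzz" (len 14), cursors c1@6 c2@6 c3@13 c4@13, authorship 121212.343434.
After op 7 (delete): buffer="hhzzuhhzzz" (len 10), cursors c1@4 c2@4 c3@9 c4@9, authorship 1212.3434.
After op 8 (move_right): buffer="hhzzuhhzzz" (len 10), cursors c1@5 c2@5 c3@10 c4@10, authorship 1212.3434.
Authorship (.=original, N=cursor N): 1 2 1 2 . 3 4 3 4 .
Index 6: author = 4

Answer: cursor 4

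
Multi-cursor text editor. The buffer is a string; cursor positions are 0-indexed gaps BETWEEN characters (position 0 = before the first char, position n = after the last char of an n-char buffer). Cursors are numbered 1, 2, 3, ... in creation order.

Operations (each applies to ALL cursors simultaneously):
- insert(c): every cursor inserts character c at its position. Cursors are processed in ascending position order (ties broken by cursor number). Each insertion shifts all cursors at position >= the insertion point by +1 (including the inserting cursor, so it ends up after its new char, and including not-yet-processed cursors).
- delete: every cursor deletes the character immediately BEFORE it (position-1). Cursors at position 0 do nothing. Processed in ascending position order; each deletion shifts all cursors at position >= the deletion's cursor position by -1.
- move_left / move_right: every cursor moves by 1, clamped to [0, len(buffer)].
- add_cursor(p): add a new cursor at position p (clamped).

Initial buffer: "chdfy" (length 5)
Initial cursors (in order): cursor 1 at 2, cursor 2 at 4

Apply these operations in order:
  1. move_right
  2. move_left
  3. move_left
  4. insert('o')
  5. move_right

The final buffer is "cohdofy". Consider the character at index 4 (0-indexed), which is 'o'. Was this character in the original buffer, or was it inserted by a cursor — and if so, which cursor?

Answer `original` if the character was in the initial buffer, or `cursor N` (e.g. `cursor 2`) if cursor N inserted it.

After op 1 (move_right): buffer="chdfy" (len 5), cursors c1@3 c2@5, authorship .....
After op 2 (move_left): buffer="chdfy" (len 5), cursors c1@2 c2@4, authorship .....
After op 3 (move_left): buffer="chdfy" (len 5), cursors c1@1 c2@3, authorship .....
After op 4 (insert('o')): buffer="cohdofy" (len 7), cursors c1@2 c2@5, authorship .1..2..
After op 5 (move_right): buffer="cohdofy" (len 7), cursors c1@3 c2@6, authorship .1..2..
Authorship (.=original, N=cursor N): . 1 . . 2 . .
Index 4: author = 2

Answer: cursor 2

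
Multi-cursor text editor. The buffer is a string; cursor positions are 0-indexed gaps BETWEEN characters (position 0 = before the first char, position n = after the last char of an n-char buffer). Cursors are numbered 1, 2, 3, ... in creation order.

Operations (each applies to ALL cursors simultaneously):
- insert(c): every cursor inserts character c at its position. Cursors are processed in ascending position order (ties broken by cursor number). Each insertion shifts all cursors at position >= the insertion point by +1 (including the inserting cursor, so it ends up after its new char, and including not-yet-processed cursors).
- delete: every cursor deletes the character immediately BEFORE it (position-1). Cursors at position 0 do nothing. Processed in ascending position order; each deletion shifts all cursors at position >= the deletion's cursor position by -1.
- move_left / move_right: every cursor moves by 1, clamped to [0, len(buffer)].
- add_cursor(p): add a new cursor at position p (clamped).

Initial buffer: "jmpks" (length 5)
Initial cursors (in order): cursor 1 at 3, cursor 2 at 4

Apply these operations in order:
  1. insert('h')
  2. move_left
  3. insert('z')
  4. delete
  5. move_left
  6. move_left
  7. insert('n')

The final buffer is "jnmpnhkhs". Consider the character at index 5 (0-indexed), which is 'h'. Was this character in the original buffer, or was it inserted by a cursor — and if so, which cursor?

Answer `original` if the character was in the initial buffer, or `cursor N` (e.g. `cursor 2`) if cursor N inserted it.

Answer: cursor 1

Derivation:
After op 1 (insert('h')): buffer="jmphkhs" (len 7), cursors c1@4 c2@6, authorship ...1.2.
After op 2 (move_left): buffer="jmphkhs" (len 7), cursors c1@3 c2@5, authorship ...1.2.
After op 3 (insert('z')): buffer="jmpzhkzhs" (len 9), cursors c1@4 c2@7, authorship ...11.22.
After op 4 (delete): buffer="jmphkhs" (len 7), cursors c1@3 c2@5, authorship ...1.2.
After op 5 (move_left): buffer="jmphkhs" (len 7), cursors c1@2 c2@4, authorship ...1.2.
After op 6 (move_left): buffer="jmphkhs" (len 7), cursors c1@1 c2@3, authorship ...1.2.
After op 7 (insert('n')): buffer="jnmpnhkhs" (len 9), cursors c1@2 c2@5, authorship .1..21.2.
Authorship (.=original, N=cursor N): . 1 . . 2 1 . 2 .
Index 5: author = 1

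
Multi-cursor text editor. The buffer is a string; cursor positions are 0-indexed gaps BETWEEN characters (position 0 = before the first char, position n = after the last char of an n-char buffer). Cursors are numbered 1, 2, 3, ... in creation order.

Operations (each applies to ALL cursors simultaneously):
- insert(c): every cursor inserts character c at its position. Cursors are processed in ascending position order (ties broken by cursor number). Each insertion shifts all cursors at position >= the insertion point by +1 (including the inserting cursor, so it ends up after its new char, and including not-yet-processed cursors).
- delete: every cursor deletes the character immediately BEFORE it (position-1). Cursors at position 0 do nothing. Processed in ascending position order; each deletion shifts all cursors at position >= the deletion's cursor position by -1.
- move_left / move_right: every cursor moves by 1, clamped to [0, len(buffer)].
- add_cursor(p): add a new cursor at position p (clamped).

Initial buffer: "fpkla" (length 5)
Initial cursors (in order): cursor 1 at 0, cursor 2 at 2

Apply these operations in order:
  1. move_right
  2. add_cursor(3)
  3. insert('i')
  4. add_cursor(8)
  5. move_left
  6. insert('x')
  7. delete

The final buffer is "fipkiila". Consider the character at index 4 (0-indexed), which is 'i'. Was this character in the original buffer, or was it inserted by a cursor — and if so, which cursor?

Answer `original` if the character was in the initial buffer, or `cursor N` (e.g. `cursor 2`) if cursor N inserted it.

Answer: cursor 2

Derivation:
After op 1 (move_right): buffer="fpkla" (len 5), cursors c1@1 c2@3, authorship .....
After op 2 (add_cursor(3)): buffer="fpkla" (len 5), cursors c1@1 c2@3 c3@3, authorship .....
After op 3 (insert('i')): buffer="fipkiila" (len 8), cursors c1@2 c2@6 c3@6, authorship .1..23..
After op 4 (add_cursor(8)): buffer="fipkiila" (len 8), cursors c1@2 c2@6 c3@6 c4@8, authorship .1..23..
After op 5 (move_left): buffer="fipkiila" (len 8), cursors c1@1 c2@5 c3@5 c4@7, authorship .1..23..
After op 6 (insert('x')): buffer="fxipkixxilxa" (len 12), cursors c1@2 c2@8 c3@8 c4@11, authorship .11..2233.4.
After op 7 (delete): buffer="fipkiila" (len 8), cursors c1@1 c2@5 c3@5 c4@7, authorship .1..23..
Authorship (.=original, N=cursor N): . 1 . . 2 3 . .
Index 4: author = 2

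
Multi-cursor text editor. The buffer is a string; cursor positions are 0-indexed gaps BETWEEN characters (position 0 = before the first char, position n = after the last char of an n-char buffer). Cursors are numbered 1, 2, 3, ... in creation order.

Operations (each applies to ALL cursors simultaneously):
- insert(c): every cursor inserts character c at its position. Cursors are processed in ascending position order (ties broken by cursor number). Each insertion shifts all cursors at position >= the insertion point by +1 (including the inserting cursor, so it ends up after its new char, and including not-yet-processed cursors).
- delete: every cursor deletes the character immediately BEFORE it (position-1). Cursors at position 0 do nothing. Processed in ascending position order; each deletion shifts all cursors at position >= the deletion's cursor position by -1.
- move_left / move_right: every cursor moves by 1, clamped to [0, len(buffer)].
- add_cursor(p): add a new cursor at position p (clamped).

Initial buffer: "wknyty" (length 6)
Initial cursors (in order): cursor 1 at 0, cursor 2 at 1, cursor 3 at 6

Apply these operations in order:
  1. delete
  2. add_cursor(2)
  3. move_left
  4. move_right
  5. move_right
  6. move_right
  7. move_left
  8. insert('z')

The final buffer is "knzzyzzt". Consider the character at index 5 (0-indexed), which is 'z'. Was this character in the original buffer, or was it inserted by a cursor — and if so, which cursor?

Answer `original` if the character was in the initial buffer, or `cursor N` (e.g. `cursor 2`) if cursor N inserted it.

Answer: cursor 3

Derivation:
After op 1 (delete): buffer="knyt" (len 4), cursors c1@0 c2@0 c3@4, authorship ....
After op 2 (add_cursor(2)): buffer="knyt" (len 4), cursors c1@0 c2@0 c4@2 c3@4, authorship ....
After op 3 (move_left): buffer="knyt" (len 4), cursors c1@0 c2@0 c4@1 c3@3, authorship ....
After op 4 (move_right): buffer="knyt" (len 4), cursors c1@1 c2@1 c4@2 c3@4, authorship ....
After op 5 (move_right): buffer="knyt" (len 4), cursors c1@2 c2@2 c4@3 c3@4, authorship ....
After op 6 (move_right): buffer="knyt" (len 4), cursors c1@3 c2@3 c3@4 c4@4, authorship ....
After op 7 (move_left): buffer="knyt" (len 4), cursors c1@2 c2@2 c3@3 c4@3, authorship ....
After op 8 (insert('z')): buffer="knzzyzzt" (len 8), cursors c1@4 c2@4 c3@7 c4@7, authorship ..12.34.
Authorship (.=original, N=cursor N): . . 1 2 . 3 4 .
Index 5: author = 3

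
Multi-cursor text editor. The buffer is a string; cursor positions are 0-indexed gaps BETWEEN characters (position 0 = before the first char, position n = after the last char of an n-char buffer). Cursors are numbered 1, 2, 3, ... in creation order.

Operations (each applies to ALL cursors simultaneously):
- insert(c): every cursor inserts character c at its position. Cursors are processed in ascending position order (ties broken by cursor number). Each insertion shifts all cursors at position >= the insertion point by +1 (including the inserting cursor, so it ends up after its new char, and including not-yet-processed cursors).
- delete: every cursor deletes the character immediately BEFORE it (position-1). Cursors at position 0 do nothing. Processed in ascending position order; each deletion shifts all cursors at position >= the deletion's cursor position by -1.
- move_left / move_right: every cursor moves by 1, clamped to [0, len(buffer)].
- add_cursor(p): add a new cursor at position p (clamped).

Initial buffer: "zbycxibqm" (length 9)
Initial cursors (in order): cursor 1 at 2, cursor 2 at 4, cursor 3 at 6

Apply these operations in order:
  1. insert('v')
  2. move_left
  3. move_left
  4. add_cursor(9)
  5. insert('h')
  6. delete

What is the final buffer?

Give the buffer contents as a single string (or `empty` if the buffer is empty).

Answer: zbvycvxivbqm

Derivation:
After op 1 (insert('v')): buffer="zbvycvxivbqm" (len 12), cursors c1@3 c2@6 c3@9, authorship ..1..2..3...
After op 2 (move_left): buffer="zbvycvxivbqm" (len 12), cursors c1@2 c2@5 c3@8, authorship ..1..2..3...
After op 3 (move_left): buffer="zbvycvxivbqm" (len 12), cursors c1@1 c2@4 c3@7, authorship ..1..2..3...
After op 4 (add_cursor(9)): buffer="zbvycvxivbqm" (len 12), cursors c1@1 c2@4 c3@7 c4@9, authorship ..1..2..3...
After op 5 (insert('h')): buffer="zhbvyhcvxhivhbqm" (len 16), cursors c1@2 c2@6 c3@10 c4@13, authorship .1.1.2.2.3.34...
After op 6 (delete): buffer="zbvycvxivbqm" (len 12), cursors c1@1 c2@4 c3@7 c4@9, authorship ..1..2..3...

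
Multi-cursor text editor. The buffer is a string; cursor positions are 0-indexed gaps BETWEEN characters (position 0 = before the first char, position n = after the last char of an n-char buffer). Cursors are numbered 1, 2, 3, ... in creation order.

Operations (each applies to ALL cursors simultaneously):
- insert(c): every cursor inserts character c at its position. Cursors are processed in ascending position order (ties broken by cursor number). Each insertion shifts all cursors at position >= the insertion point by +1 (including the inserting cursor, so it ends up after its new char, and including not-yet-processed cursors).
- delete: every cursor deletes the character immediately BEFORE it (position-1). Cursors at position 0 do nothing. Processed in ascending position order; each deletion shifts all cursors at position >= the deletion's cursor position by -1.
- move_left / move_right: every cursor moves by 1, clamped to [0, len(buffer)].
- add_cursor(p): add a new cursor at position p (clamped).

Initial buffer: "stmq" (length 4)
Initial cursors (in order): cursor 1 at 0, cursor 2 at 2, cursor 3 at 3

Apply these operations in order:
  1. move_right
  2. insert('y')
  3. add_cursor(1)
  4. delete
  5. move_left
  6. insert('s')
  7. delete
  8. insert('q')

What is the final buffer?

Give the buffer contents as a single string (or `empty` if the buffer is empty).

Answer: qqtqmqq

Derivation:
After op 1 (move_right): buffer="stmq" (len 4), cursors c1@1 c2@3 c3@4, authorship ....
After op 2 (insert('y')): buffer="sytmyqy" (len 7), cursors c1@2 c2@5 c3@7, authorship .1..2.3
After op 3 (add_cursor(1)): buffer="sytmyqy" (len 7), cursors c4@1 c1@2 c2@5 c3@7, authorship .1..2.3
After op 4 (delete): buffer="tmq" (len 3), cursors c1@0 c4@0 c2@2 c3@3, authorship ...
After op 5 (move_left): buffer="tmq" (len 3), cursors c1@0 c4@0 c2@1 c3@2, authorship ...
After op 6 (insert('s')): buffer="sstsmsq" (len 7), cursors c1@2 c4@2 c2@4 c3@6, authorship 14.2.3.
After op 7 (delete): buffer="tmq" (len 3), cursors c1@0 c4@0 c2@1 c3@2, authorship ...
After op 8 (insert('q')): buffer="qqtqmqq" (len 7), cursors c1@2 c4@2 c2@4 c3@6, authorship 14.2.3.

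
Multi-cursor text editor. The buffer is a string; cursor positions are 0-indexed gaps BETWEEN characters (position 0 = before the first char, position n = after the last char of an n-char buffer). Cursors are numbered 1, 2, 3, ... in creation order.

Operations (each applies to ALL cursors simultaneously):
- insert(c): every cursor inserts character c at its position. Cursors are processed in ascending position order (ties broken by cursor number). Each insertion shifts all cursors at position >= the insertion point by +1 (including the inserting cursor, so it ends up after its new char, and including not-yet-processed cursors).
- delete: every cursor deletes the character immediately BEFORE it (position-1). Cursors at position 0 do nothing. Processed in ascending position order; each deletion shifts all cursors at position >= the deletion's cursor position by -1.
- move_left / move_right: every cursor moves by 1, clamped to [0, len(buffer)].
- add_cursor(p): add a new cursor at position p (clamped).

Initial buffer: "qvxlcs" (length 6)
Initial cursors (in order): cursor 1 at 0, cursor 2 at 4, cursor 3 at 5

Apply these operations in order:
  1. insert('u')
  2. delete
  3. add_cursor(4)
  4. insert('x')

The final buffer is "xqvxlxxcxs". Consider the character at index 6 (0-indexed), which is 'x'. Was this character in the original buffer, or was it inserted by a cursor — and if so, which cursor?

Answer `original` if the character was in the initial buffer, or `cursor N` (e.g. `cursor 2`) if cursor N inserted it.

Answer: cursor 4

Derivation:
After op 1 (insert('u')): buffer="uqvxlucus" (len 9), cursors c1@1 c2@6 c3@8, authorship 1....2.3.
After op 2 (delete): buffer="qvxlcs" (len 6), cursors c1@0 c2@4 c3@5, authorship ......
After op 3 (add_cursor(4)): buffer="qvxlcs" (len 6), cursors c1@0 c2@4 c4@4 c3@5, authorship ......
After op 4 (insert('x')): buffer="xqvxlxxcxs" (len 10), cursors c1@1 c2@7 c4@7 c3@9, authorship 1....24.3.
Authorship (.=original, N=cursor N): 1 . . . . 2 4 . 3 .
Index 6: author = 4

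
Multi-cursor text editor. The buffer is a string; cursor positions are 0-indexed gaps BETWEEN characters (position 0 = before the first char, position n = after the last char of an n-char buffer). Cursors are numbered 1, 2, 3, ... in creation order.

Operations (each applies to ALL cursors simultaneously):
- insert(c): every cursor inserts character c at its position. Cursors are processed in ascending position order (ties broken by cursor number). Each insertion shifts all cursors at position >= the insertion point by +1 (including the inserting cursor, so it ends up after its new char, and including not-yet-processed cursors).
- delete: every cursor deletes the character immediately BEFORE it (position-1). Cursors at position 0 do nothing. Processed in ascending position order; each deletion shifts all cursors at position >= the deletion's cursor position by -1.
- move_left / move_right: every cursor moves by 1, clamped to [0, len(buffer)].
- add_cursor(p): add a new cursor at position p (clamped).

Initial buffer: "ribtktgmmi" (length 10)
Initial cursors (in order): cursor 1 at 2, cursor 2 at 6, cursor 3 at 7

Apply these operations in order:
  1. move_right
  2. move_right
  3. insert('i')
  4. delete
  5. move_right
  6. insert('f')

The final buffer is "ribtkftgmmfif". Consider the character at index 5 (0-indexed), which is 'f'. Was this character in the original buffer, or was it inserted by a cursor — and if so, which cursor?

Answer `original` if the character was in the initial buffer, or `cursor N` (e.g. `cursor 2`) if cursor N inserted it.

Answer: cursor 1

Derivation:
After op 1 (move_right): buffer="ribtktgmmi" (len 10), cursors c1@3 c2@7 c3@8, authorship ..........
After op 2 (move_right): buffer="ribtktgmmi" (len 10), cursors c1@4 c2@8 c3@9, authorship ..........
After op 3 (insert('i')): buffer="ribtiktgmimii" (len 13), cursors c1@5 c2@10 c3@12, authorship ....1....2.3.
After op 4 (delete): buffer="ribtktgmmi" (len 10), cursors c1@4 c2@8 c3@9, authorship ..........
After op 5 (move_right): buffer="ribtktgmmi" (len 10), cursors c1@5 c2@9 c3@10, authorship ..........
After op 6 (insert('f')): buffer="ribtkftgmmfif" (len 13), cursors c1@6 c2@11 c3@13, authorship .....1....2.3
Authorship (.=original, N=cursor N): . . . . . 1 . . . . 2 . 3
Index 5: author = 1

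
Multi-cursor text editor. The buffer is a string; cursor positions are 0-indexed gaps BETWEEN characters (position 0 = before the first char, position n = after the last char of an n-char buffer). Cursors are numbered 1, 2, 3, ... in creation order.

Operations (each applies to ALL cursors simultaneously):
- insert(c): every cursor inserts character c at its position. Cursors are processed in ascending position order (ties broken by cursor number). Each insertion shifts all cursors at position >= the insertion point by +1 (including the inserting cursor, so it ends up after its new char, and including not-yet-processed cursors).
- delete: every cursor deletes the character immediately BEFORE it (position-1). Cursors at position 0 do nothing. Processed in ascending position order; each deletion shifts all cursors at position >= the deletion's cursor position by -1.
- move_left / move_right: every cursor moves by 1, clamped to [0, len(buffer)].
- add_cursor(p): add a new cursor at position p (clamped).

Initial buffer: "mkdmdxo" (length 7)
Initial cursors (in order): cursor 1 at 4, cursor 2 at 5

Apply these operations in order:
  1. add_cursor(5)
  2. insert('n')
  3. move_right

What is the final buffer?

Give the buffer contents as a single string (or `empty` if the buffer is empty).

After op 1 (add_cursor(5)): buffer="mkdmdxo" (len 7), cursors c1@4 c2@5 c3@5, authorship .......
After op 2 (insert('n')): buffer="mkdmndnnxo" (len 10), cursors c1@5 c2@8 c3@8, authorship ....1.23..
After op 3 (move_right): buffer="mkdmndnnxo" (len 10), cursors c1@6 c2@9 c3@9, authorship ....1.23..

Answer: mkdmndnnxo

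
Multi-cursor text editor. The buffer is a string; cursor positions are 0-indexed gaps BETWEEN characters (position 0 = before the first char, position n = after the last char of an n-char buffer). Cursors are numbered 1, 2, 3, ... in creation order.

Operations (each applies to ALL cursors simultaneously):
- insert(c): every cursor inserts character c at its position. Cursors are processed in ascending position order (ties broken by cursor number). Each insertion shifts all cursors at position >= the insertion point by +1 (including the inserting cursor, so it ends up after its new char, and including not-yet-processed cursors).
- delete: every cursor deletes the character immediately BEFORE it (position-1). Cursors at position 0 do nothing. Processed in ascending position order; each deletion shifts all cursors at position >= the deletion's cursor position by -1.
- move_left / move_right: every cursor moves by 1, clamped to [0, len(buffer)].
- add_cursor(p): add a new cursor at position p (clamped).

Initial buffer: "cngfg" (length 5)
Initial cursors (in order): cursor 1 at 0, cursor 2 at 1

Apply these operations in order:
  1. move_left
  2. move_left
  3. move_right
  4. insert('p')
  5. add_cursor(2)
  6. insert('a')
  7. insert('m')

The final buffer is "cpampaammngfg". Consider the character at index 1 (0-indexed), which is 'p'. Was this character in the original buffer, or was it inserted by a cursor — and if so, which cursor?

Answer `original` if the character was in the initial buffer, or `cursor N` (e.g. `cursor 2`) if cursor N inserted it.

After op 1 (move_left): buffer="cngfg" (len 5), cursors c1@0 c2@0, authorship .....
After op 2 (move_left): buffer="cngfg" (len 5), cursors c1@0 c2@0, authorship .....
After op 3 (move_right): buffer="cngfg" (len 5), cursors c1@1 c2@1, authorship .....
After op 4 (insert('p')): buffer="cppngfg" (len 7), cursors c1@3 c2@3, authorship .12....
After op 5 (add_cursor(2)): buffer="cppngfg" (len 7), cursors c3@2 c1@3 c2@3, authorship .12....
After op 6 (insert('a')): buffer="cpapaangfg" (len 10), cursors c3@3 c1@6 c2@6, authorship .13212....
After op 7 (insert('m')): buffer="cpampaammngfg" (len 13), cursors c3@4 c1@9 c2@9, authorship .13321212....
Authorship (.=original, N=cursor N): . 1 3 3 2 1 2 1 2 . . . .
Index 1: author = 1

Answer: cursor 1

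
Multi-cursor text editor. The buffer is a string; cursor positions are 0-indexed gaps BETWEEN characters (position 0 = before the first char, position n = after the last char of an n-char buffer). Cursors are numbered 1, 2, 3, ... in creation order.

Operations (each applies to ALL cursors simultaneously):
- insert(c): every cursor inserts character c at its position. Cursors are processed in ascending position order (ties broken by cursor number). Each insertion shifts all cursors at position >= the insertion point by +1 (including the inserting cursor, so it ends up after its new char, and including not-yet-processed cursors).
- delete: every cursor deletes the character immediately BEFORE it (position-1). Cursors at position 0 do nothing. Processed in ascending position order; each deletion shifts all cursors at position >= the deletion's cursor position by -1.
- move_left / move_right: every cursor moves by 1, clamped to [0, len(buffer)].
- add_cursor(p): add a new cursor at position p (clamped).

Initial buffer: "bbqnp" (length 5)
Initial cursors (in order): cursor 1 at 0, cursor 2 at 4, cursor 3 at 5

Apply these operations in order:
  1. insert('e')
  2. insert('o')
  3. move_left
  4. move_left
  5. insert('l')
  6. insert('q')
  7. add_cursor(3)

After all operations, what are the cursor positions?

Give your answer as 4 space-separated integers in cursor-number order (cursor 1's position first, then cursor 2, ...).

Answer: 2 10 15 3

Derivation:
After op 1 (insert('e')): buffer="ebbqnepe" (len 8), cursors c1@1 c2@6 c3@8, authorship 1....2.3
After op 2 (insert('o')): buffer="eobbqneopeo" (len 11), cursors c1@2 c2@8 c3@11, authorship 11....22.33
After op 3 (move_left): buffer="eobbqneopeo" (len 11), cursors c1@1 c2@7 c3@10, authorship 11....22.33
After op 4 (move_left): buffer="eobbqneopeo" (len 11), cursors c1@0 c2@6 c3@9, authorship 11....22.33
After op 5 (insert('l')): buffer="leobbqnleopleo" (len 14), cursors c1@1 c2@8 c3@12, authorship 111....222.333
After op 6 (insert('q')): buffer="lqeobbqnlqeoplqeo" (len 17), cursors c1@2 c2@10 c3@15, authorship 1111....2222.3333
After op 7 (add_cursor(3)): buffer="lqeobbqnlqeoplqeo" (len 17), cursors c1@2 c4@3 c2@10 c3@15, authorship 1111....2222.3333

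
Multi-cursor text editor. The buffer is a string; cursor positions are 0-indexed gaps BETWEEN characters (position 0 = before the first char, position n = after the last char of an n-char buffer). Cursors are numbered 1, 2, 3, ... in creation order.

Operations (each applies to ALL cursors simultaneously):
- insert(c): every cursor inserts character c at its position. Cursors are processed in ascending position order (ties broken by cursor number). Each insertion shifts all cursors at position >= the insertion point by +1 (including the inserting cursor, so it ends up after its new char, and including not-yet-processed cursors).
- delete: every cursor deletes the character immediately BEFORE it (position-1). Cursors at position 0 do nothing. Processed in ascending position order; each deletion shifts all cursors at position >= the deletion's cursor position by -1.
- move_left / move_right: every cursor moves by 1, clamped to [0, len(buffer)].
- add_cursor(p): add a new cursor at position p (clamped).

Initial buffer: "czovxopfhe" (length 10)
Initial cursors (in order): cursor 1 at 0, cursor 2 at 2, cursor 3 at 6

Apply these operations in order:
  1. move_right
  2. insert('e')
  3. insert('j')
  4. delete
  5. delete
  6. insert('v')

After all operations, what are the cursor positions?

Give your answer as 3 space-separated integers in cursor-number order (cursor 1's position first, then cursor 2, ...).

After op 1 (move_right): buffer="czovxopfhe" (len 10), cursors c1@1 c2@3 c3@7, authorship ..........
After op 2 (insert('e')): buffer="cezoevxopefhe" (len 13), cursors c1@2 c2@5 c3@10, authorship .1..2....3...
After op 3 (insert('j')): buffer="cejzoejvxopejfhe" (len 16), cursors c1@3 c2@7 c3@13, authorship .11..22....33...
After op 4 (delete): buffer="cezoevxopefhe" (len 13), cursors c1@2 c2@5 c3@10, authorship .1..2....3...
After op 5 (delete): buffer="czovxopfhe" (len 10), cursors c1@1 c2@3 c3@7, authorship ..........
After op 6 (insert('v')): buffer="cvzovvxopvfhe" (len 13), cursors c1@2 c2@5 c3@10, authorship .1..2....3...

Answer: 2 5 10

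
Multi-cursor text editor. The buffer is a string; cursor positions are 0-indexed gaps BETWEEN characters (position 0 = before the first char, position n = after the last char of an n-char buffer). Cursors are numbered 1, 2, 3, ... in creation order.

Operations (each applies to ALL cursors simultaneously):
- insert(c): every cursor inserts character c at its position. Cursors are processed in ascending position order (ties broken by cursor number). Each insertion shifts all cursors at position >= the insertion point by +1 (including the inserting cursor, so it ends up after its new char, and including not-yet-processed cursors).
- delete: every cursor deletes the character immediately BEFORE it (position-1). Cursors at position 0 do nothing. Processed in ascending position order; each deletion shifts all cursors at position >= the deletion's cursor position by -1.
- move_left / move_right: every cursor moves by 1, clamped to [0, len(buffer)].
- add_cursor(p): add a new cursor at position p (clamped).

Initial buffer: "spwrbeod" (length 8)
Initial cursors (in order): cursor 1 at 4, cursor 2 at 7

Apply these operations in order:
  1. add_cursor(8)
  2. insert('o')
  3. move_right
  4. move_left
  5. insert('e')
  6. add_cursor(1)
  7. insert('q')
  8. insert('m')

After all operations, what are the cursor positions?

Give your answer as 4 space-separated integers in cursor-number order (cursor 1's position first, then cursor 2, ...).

Answer: 10 17 21 3

Derivation:
After op 1 (add_cursor(8)): buffer="spwrbeod" (len 8), cursors c1@4 c2@7 c3@8, authorship ........
After op 2 (insert('o')): buffer="spwrobeoodo" (len 11), cursors c1@5 c2@9 c3@11, authorship ....1...2.3
After op 3 (move_right): buffer="spwrobeoodo" (len 11), cursors c1@6 c2@10 c3@11, authorship ....1...2.3
After op 4 (move_left): buffer="spwrobeoodo" (len 11), cursors c1@5 c2@9 c3@10, authorship ....1...2.3
After op 5 (insert('e')): buffer="spwroebeooedeo" (len 14), cursors c1@6 c2@11 c3@13, authorship ....11...22.33
After op 6 (add_cursor(1)): buffer="spwroebeooedeo" (len 14), cursors c4@1 c1@6 c2@11 c3@13, authorship ....11...22.33
After op 7 (insert('q')): buffer="sqpwroeqbeooeqdeqo" (len 18), cursors c4@2 c1@8 c2@14 c3@17, authorship .4...111...222.333
After op 8 (insert('m')): buffer="sqmpwroeqmbeooeqmdeqmo" (len 22), cursors c4@3 c1@10 c2@17 c3@21, authorship .44...1111...2222.3333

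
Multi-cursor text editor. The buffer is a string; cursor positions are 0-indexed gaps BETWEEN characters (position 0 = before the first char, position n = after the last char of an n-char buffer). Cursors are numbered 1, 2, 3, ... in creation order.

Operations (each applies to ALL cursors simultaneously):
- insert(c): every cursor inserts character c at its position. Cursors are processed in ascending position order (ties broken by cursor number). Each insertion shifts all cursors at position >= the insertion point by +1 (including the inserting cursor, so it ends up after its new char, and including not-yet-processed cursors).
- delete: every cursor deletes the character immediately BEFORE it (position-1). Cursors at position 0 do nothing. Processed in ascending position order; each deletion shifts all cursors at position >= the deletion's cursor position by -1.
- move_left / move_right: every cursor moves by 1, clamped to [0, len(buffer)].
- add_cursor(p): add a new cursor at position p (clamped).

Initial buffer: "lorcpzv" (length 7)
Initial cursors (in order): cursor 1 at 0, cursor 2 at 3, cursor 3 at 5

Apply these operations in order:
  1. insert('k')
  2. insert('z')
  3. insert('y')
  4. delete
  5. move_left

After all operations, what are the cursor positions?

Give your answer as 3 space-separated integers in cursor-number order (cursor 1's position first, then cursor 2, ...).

Answer: 1 6 10

Derivation:
After op 1 (insert('k')): buffer="klorkcpkzv" (len 10), cursors c1@1 c2@5 c3@8, authorship 1...2..3..
After op 2 (insert('z')): buffer="kzlorkzcpkzzv" (len 13), cursors c1@2 c2@7 c3@11, authorship 11...22..33..
After op 3 (insert('y')): buffer="kzylorkzycpkzyzv" (len 16), cursors c1@3 c2@9 c3@14, authorship 111...222..333..
After op 4 (delete): buffer="kzlorkzcpkzzv" (len 13), cursors c1@2 c2@7 c3@11, authorship 11...22..33..
After op 5 (move_left): buffer="kzlorkzcpkzzv" (len 13), cursors c1@1 c2@6 c3@10, authorship 11...22..33..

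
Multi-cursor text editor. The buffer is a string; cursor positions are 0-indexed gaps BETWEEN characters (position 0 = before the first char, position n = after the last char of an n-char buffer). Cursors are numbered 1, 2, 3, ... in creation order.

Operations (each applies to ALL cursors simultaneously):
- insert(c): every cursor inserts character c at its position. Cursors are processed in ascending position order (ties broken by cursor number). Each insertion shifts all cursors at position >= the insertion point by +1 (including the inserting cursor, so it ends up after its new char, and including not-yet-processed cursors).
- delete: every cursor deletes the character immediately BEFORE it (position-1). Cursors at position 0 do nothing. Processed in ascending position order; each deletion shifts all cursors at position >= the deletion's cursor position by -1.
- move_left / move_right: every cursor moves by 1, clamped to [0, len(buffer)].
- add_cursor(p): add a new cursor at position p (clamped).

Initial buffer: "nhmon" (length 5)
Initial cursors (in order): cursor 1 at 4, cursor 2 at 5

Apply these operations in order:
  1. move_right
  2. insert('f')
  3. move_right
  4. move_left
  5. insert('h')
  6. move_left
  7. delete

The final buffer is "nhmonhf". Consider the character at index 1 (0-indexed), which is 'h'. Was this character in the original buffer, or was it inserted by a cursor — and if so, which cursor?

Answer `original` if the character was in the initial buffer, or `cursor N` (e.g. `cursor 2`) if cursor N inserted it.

After op 1 (move_right): buffer="nhmon" (len 5), cursors c1@5 c2@5, authorship .....
After op 2 (insert('f')): buffer="nhmonff" (len 7), cursors c1@7 c2@7, authorship .....12
After op 3 (move_right): buffer="nhmonff" (len 7), cursors c1@7 c2@7, authorship .....12
After op 4 (move_left): buffer="nhmonff" (len 7), cursors c1@6 c2@6, authorship .....12
After op 5 (insert('h')): buffer="nhmonfhhf" (len 9), cursors c1@8 c2@8, authorship .....1122
After op 6 (move_left): buffer="nhmonfhhf" (len 9), cursors c1@7 c2@7, authorship .....1122
After op 7 (delete): buffer="nhmonhf" (len 7), cursors c1@5 c2@5, authorship .....22
Authorship (.=original, N=cursor N): . . . . . 2 2
Index 1: author = original

Answer: original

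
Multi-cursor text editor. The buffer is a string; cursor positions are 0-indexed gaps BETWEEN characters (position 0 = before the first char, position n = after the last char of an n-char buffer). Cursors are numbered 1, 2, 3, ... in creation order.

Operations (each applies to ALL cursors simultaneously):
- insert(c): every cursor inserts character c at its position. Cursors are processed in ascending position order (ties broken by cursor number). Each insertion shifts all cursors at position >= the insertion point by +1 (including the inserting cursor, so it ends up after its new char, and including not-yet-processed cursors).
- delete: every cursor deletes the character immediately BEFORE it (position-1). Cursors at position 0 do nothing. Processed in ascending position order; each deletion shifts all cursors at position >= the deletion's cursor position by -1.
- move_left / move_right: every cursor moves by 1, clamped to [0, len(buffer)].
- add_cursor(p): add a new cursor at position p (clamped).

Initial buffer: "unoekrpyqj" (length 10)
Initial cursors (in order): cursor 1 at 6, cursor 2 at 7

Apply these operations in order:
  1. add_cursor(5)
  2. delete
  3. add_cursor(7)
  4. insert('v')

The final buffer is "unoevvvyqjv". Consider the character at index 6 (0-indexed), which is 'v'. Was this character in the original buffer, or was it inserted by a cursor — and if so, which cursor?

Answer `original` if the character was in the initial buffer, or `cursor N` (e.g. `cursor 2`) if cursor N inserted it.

After op 1 (add_cursor(5)): buffer="unoekrpyqj" (len 10), cursors c3@5 c1@6 c2@7, authorship ..........
After op 2 (delete): buffer="unoeyqj" (len 7), cursors c1@4 c2@4 c3@4, authorship .......
After op 3 (add_cursor(7)): buffer="unoeyqj" (len 7), cursors c1@4 c2@4 c3@4 c4@7, authorship .......
After op 4 (insert('v')): buffer="unoevvvyqjv" (len 11), cursors c1@7 c2@7 c3@7 c4@11, authorship ....123...4
Authorship (.=original, N=cursor N): . . . . 1 2 3 . . . 4
Index 6: author = 3

Answer: cursor 3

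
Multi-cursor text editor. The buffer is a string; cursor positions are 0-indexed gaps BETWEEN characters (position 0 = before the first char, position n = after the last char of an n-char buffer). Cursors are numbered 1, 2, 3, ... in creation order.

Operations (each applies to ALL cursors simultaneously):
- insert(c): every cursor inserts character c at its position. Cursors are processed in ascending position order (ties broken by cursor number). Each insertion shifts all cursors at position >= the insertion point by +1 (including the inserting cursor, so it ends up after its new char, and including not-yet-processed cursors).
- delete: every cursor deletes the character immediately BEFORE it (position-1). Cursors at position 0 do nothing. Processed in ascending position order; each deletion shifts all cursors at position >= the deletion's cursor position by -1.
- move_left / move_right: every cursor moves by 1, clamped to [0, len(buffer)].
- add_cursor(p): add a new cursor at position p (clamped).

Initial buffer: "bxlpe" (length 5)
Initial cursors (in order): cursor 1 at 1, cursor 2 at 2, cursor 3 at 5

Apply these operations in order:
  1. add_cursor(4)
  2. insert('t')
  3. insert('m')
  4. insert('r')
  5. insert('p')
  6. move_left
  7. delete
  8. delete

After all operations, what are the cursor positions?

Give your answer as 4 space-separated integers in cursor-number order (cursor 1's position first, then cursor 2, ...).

Answer: 2 5 12 9

Derivation:
After op 1 (add_cursor(4)): buffer="bxlpe" (len 5), cursors c1@1 c2@2 c4@4 c3@5, authorship .....
After op 2 (insert('t')): buffer="btxtlptet" (len 9), cursors c1@2 c2@4 c4@7 c3@9, authorship .1.2..4.3
After op 3 (insert('m')): buffer="btmxtmlptmetm" (len 13), cursors c1@3 c2@6 c4@10 c3@13, authorship .11.22..44.33
After op 4 (insert('r')): buffer="btmrxtmrlptmretmr" (len 17), cursors c1@4 c2@8 c4@13 c3@17, authorship .111.222..444.333
After op 5 (insert('p')): buffer="btmrpxtmrplptmrpetmrp" (len 21), cursors c1@5 c2@10 c4@16 c3@21, authorship .1111.2222..4444.3333
After op 6 (move_left): buffer="btmrpxtmrplptmrpetmrp" (len 21), cursors c1@4 c2@9 c4@15 c3@20, authorship .1111.2222..4444.3333
After op 7 (delete): buffer="btmpxtmplptmpetmp" (len 17), cursors c1@3 c2@7 c4@12 c3@16, authorship .111.222..444.333
After op 8 (delete): buffer="btpxtplptpetp" (len 13), cursors c1@2 c2@5 c4@9 c3@12, authorship .11.22..44.33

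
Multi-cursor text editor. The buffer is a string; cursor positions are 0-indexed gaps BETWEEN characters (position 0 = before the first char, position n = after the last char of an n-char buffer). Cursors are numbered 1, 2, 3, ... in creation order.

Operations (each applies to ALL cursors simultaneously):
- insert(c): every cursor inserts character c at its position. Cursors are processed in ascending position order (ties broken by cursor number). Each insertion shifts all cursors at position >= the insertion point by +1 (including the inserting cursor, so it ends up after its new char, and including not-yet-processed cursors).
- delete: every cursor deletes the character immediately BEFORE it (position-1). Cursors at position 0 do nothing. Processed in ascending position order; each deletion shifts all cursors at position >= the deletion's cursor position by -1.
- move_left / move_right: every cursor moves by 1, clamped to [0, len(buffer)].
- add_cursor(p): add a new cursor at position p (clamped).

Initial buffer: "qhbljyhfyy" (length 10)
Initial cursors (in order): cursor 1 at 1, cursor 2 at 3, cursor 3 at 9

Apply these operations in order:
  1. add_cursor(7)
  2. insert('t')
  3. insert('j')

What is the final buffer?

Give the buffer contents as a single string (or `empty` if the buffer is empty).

Answer: qtjhbtjljyhtjfytjy

Derivation:
After op 1 (add_cursor(7)): buffer="qhbljyhfyy" (len 10), cursors c1@1 c2@3 c4@7 c3@9, authorship ..........
After op 2 (insert('t')): buffer="qthbtljyhtfyty" (len 14), cursors c1@2 c2@5 c4@10 c3@13, authorship .1..2....4..3.
After op 3 (insert('j')): buffer="qtjhbtjljyhtjfytjy" (len 18), cursors c1@3 c2@7 c4@13 c3@17, authorship .11..22....44..33.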